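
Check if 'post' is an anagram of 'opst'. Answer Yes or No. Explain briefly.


Sorted letters of 'post': 'opst'
Sorted letters of 'opst': 'opst'
They match.

Yes


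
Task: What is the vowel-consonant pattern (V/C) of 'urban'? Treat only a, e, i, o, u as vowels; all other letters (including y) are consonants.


Letter mapping: u = V, r = C, b = C, a = V, n = C.

VCCVC


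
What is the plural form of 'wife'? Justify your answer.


Apply rule: Change -fe to -ves. 'wife' becomes 'wives'.

wives


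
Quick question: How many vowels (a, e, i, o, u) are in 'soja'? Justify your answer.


Vowels in 'soja': o, a = 2 vowels.

2


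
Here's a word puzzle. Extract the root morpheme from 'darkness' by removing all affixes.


Remove suffix '-ness' from 'darkness' to get root 'dark'.

dark


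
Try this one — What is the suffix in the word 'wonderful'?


The word 'wonderful' = 'wonder' (root) + '-ful' (suffix). The suffix is '-ful'.

ful


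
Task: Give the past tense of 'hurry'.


Apply rule: Change -y to -ied. 'hurry' becomes 'hurried'.

hurried


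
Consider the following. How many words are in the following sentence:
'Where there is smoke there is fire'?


Split into words: Where | there | is | smoke | there | is | fire = 7 words.

7


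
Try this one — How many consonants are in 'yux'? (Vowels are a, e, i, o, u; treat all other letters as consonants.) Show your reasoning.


Consonants in 'yux': y, x = 2 consonants.

2


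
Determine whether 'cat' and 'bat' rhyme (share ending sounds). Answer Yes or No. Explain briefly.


Rime (stressed vowel + following sounds) of 'cat': -at = /æt/
Rime of 'bat': -at = /æt/
/æt/ and /æt/ are the same ending sound, so the words rhyme.

Yes


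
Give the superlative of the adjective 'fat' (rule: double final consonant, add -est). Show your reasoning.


Apply superlative formation (double final consonant, add -est): 'fat' -> 'fattest'.

fattest


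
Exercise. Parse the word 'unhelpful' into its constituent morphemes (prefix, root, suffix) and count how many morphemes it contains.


Step 1: Identify prefix: 'un' (meaning: not/reverse)
Step 2: Identify root: 'help'
Step 3: Identify suffix(es): 'ful'
Decomposition: un- (prefix: not/reverse) + help (root) + -ful (suffix: full of)
Total morphemes: 3

3 morphemes (un- (prefix: not/reverse) + help (root) + -ful (suffix: full of))


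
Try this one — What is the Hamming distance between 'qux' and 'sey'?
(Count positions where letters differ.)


Alignment:
Position 1: 'q' vs 's' = DIFFER
Position 2: 'u' vs 'e' = DIFFER
Position 3: 'x' vs 'y' = DIFFER
Total differences: 3

3


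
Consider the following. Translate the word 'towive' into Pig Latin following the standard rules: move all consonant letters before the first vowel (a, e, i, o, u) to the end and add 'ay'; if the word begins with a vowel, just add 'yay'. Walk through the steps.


'towive': move consonant cluster 't' to end and add 'ay': 'owivetay'.

owivetay


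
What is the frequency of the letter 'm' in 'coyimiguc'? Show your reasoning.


Letter 'm' in 'coyimiguc': found at position(s) 5 = 1 occurrence(s).

1


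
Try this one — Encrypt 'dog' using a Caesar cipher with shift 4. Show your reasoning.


Shift each letter by 4: d -> h, o -> s, g -> k. Result: 'hsk'.

hsk


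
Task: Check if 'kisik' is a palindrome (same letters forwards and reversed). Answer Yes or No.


Forward: 'kisik'
Reversed: 'kisik'
They are identical.

Yes


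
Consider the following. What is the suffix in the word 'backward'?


The word 'backward' = 'back' (root) + '-ward' (suffix). The suffix is '-ward'.

ward


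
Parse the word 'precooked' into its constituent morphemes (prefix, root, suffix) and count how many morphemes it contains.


Step 1: Identify prefix: 'pre' (meaning: before)
Step 2: Identify root: 'cook'
Step 3: Identify suffix(es): 'ed'
Decomposition: pre- (prefix: before) + cook (root) + -ed (suffix: past)
Total morphemes: 3

3 morphemes (pre- (prefix: before) + cook (root) + -ed (suffix: past))


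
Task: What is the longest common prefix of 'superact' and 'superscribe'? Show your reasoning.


Compare from the start: 5 characters match: 'super'. Mismatch at position 6: 'a' vs 's'.

super


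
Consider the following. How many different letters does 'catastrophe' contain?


Unique letters in 'catastrophe': {a, c, e, h, o, p, r, s, t} = 9 distinct letters.

9


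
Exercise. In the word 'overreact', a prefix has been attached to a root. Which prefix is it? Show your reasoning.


The word 'overreact' = 'over' (prefix) + 'react' (root). The prefix is 'over'.

over


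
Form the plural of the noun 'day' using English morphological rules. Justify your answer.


Apply rule: Add -s. 'day' becomes 'days'.

days


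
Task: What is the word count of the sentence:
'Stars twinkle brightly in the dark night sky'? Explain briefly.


Split into words: Stars | twinkle | brightly | in | the | dark | night | sky = 8 words.

8


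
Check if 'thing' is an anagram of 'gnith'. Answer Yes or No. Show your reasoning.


Sorted letters of 'thing': 'ghint'
Sorted letters of 'gnith': 'ghint'
They match.

Yes


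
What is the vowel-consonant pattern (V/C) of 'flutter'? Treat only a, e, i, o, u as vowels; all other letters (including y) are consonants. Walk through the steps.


Letter mapping: f = C, l = C, u = V, t = C, t = C, e = V, r = C.

CCVCCVC


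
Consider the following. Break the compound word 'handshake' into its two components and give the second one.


Split 'handshake' into 'hand' + 'shake'. The second part is 'shake'.

shake


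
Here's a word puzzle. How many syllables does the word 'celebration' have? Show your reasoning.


Break 'celebration' into syllables: cel-e-bra-tion -> cel | e | bra | tion = 4 syllables

4 syllables


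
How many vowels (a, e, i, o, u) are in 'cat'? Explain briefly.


Vowels in 'cat': a = 1 vowels.

1


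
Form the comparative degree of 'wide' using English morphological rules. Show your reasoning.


Apply comparative formation (ends in e: add -r): 'wide' -> 'wider'.

wider


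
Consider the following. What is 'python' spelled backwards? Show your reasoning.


Reverse 'python' character by character: 'nohtyp'.

nohtyp


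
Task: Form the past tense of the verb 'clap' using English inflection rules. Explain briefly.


Apply rule: Double final consonant and add -ed. 'clap' becomes 'clapped'.

clapped


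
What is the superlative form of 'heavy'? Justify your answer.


Apply superlative formation (consonant + y: change y to i, add -est): 'heavy' -> 'heaviest'.

heaviest


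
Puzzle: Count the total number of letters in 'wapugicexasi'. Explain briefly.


Spell out 'wapugicexasi' and number each letter: w(1), a(2), p(3), u(4), g(5), i(6), c(7), e(8), x(9), a(10), s(11), i(12). Total: 12 letters.

12


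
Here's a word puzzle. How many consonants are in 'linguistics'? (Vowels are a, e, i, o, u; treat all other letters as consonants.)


Consonants in 'linguistics': l, n, g, s, t, c, s = 7 consonants.

7


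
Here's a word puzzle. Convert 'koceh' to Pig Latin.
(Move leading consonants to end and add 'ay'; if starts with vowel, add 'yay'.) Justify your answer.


'koceh': move consonant cluster 'k' to end and add 'ay': 'ocehkay'.

ocehkay


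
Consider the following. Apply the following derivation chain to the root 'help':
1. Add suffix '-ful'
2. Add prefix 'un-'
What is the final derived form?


Step 1: Add suffix '-ful' to 'help' = 'helpful'
Step 2: Add prefix 'un-' to 'helpful' = 'unhelpful'

unhelpful


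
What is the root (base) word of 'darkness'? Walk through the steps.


Remove suffix '-ness' from 'darkness' to get root 'dark'.

dark


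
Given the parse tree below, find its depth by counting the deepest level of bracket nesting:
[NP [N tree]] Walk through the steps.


Count bracket nesting levels:
'[' at pos 0: depth = 1
'[' at pos 4: depth = 2
Maximum depth reached: 2

2


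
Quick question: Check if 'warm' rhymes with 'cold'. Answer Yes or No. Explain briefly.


Rime (stressed vowel + following sounds) of 'warm': -arm = /ɔːrm/
Rime of 'cold': -old = /oʊld/
/ɔːrm/ and /oʊld/ are different ending sounds, so the words do not rhyme.

No


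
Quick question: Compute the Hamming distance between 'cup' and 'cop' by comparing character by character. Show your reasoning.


Alignment:
Position 1: 'c' vs 'c' = match
Position 2: 'u' vs 'o' = DIFFER
Position 3: 'p' vs 'p' = match
Total differences: 1

1


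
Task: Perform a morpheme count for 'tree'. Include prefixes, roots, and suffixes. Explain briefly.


Decomposition: tree (free morpheme) = 1 morpheme(s)

1 morphemes


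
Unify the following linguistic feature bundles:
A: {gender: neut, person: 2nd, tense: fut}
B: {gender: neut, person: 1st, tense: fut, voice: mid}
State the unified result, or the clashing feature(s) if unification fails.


Compare features:
gender: A=neut vs B=neut -> unified: neut
person: A=2nd vs B=1st -> CLASH
tense: A=fut vs B=fut -> unified: fut
voice: A=_ vs B=mid -> unified: mid
Clash detected on feature 'person' (2nd vs 1st); unification fails.

CLASH on 'person' (2nd vs 1st)


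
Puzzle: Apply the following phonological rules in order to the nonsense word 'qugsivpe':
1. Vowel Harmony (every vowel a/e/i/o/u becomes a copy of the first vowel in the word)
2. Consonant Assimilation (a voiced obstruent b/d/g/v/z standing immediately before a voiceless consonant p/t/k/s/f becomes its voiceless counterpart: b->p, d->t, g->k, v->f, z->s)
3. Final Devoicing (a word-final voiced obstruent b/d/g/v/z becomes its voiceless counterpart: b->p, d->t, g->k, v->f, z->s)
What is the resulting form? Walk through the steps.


Starting form: 'qugsivpe'
Rule 1: Vowel Harmony: all vowels become 'u' (matching first vowel). 'qugsivpe' -> 'qugsuvpu'
Rule 2: Consonant Assimilation: voiced obstruent before voiceless consonant becomes voiceless ('gs' -> 'ks', 'vp' -> 'fp'). 'qugsuvpu' -> 'quksufpu'
Rule 3: Final Devoicing: the word ends in the vowel 'u', not a consonant. No change.
Final form: 'quksufpu'

quksufpu


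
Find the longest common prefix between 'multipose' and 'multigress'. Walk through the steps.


Compare from the start: 5 characters match: 'multi'. Mismatch at position 6: 'p' vs 'g'.

multi


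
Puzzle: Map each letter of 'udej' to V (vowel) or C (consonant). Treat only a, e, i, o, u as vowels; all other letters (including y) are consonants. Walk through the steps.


Letter mapping: u = V, d = C, e = V, j = C.

VCVC


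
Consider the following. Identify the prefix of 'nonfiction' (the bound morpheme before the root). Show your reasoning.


The word 'nonfiction' = 'non' (prefix) + 'fiction' (root). The prefix is 'non'.

non


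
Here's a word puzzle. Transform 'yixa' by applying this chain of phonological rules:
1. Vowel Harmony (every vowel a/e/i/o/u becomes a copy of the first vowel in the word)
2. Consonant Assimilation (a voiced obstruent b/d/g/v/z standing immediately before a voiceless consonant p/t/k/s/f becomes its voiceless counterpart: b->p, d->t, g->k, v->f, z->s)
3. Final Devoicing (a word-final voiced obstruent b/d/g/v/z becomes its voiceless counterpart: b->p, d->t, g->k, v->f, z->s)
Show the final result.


Starting form: 'yixa'
Rule 1: Vowel Harmony: all vowels become 'i' (matching first vowel). 'yixa' -> 'yixi'
Rule 2: Consonant Assimilation: no voiced obstruent (b/d/g/v/z) stands immediately before a voiceless consonant (p/t/k/s/f). No change.
Rule 3: Final Devoicing: the word ends in the vowel 'i', not a consonant. No change.
Final form: 'yixi'

yixi


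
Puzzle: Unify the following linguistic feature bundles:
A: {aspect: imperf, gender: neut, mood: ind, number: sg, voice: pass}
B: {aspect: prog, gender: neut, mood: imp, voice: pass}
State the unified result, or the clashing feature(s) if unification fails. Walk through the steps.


Compare features:
aspect: A=imperf vs B=prog -> CLASH
gender: A=neut vs B=neut -> unified: neut
mood: A=ind vs B=imp -> CLASH
number: A=sg vs B=_ -> unified: sg
voice: A=pass vs B=pass -> unified: pass
Clashes detected on features 'aspect' (imperf vs prog) and 'mood' (ind vs imp); unification fails.

CLASH on 'aspect' (imperf vs prog) and 'mood' (ind vs imp)


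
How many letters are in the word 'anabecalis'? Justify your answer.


Spell out 'anabecalis' and number each letter: a(1), n(2), a(3), b(4), e(5), c(6), a(7), l(8), i(9), s(10). Total: 10 letters.

10


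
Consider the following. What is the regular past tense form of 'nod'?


Apply rule: Double final consonant and add -ed. 'nod' becomes 'nodded'.

nodded


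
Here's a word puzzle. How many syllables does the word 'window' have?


Break 'window' into syllables: win-dow -> win | dow = 2 syllables

2 syllables


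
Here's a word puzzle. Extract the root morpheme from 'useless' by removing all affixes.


Remove suffix '-less' from 'useless' to get root 'use'.

use


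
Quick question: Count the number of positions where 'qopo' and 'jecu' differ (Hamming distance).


Alignment:
Position 1: 'q' vs 'j' = DIFFER
Position 2: 'o' vs 'e' = DIFFER
Position 3: 'p' vs 'c' = DIFFER
Position 4: 'o' vs 'u' = DIFFER
Total differences: 4

4


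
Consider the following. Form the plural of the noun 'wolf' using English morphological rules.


Apply rule: Change -f to -ves. 'wolf' becomes 'wolves'.

wolves


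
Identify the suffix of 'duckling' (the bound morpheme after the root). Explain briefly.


The word 'duckling' = 'duck' (root) + '-ling' (suffix). The suffix is '-ling'.

ling


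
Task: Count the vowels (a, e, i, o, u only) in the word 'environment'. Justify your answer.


Vowels in 'environment': e, i, o, e = 4 vowels.

4


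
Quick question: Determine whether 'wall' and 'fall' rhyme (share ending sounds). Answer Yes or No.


Rime (stressed vowel + following sounds) of 'wall': -all = /ɔːl/
Rime of 'fall': -all = /ɔːl/
/ɔːl/ and /ɔːl/ are the same ending sound, so the words rhyme.

Yes


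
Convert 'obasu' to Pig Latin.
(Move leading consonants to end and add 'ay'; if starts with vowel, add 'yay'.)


'obasu' starts with a vowel, so add 'yay': 'obasuyay'.

obasuyay


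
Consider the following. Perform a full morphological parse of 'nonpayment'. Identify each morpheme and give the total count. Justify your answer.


Step 1: Identify prefix: 'non' (meaning: not)
Step 2: Identify root: 'pay'
Step 3: Identify suffix(es): 'ment'
Decomposition: non- (prefix: not) + pay (root) + -ment (suffix: action/result)
Total morphemes: 3

3 morphemes (non- (prefix: not) + pay (root) + -ment (suffix: action/result))


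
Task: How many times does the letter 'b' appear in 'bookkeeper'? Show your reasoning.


Letter 'b' in 'bookkeeper': found at position(s) 1 = 1 occurrence(s).

1


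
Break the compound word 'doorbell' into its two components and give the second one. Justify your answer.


Split 'doorbell' into 'door' + 'bell'. The second part is 'bell'.

bell


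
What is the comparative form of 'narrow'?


Apply comparative formation (add -er): 'narrow' -> 'narrower'.

narrower


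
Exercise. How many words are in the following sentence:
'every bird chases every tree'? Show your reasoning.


Split into words: every | bird | chases | every | tree = 5 words.

5


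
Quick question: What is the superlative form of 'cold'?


Apply superlative formation (add -est): 'cold' -> 'coldest'.

coldest


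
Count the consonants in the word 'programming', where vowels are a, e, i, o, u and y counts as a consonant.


Consonants in 'programming': p, r, g, r, m, m, n, g = 8 consonants.

8


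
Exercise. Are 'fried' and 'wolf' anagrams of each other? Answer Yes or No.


Sorted letters of 'fried': 'defir'
Sorted letters of 'wolf': 'flow'
They do not match.

No


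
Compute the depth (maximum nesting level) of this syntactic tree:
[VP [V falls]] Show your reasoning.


Count bracket nesting levels:
'[' at pos 0: depth = 1
'[' at pos 4: depth = 2
Maximum depth reached: 2

2


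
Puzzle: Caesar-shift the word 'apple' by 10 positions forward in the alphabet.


Shift each letter by 10: a -> k, p -> z, p -> z, l -> v, e -> o. Result: 'kzzvo'.

kzzvo


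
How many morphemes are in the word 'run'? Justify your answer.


Decomposition: run (free morpheme) = 1 morpheme(s)

1 morphemes


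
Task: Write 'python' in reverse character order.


Reverse 'python' character by character: 'nohtyp'.

nohtyp


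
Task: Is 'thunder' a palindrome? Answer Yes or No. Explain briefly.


Forward: 'thunder'
Reversed: 'rednuht'
They differ.

No


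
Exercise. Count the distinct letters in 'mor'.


Unique letters in 'mor': {m, o, r} = 3 distinct letters.

3


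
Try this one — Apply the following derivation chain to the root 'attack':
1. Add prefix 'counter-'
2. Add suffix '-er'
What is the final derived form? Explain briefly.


Step 1: Add prefix 'counter-' to 'attack' = 'counterattack'
Step 2: Add suffix '-er' to 'counterattack' = 'counterattacker'

counterattacker


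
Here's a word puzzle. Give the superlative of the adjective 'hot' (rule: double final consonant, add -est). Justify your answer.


Apply superlative formation (double final consonant, add -est): 'hot' -> 'hottest'.

hottest


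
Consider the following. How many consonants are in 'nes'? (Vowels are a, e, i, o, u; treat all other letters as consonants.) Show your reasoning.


Consonants in 'nes': n, s = 2 consonants.

2


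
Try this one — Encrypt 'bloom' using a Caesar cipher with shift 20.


Shift each letter by 20: b -> v, l -> f, o -> i, o -> i, m -> g. Result: 'vfiig'.

vfiig


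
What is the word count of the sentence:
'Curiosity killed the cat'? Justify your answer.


Split into words: Curiosity | killed | the | cat = 4 words.

4


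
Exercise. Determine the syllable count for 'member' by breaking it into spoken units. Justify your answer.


Break 'member' into syllables: mem-ber -> mem | ber = 2 syllables

2 syllables


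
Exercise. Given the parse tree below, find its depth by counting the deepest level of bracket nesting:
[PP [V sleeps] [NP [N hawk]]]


Count bracket nesting levels:
'[' at pos 0: depth = 1
'[' at pos 4: depth = 2
'[' at pos 15: depth = 2
'[' at pos 19: depth = 3
Maximum depth reached: 3

3


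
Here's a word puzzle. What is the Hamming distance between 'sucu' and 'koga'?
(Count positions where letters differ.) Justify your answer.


Alignment:
Position 1: 's' vs 'k' = DIFFER
Position 2: 'u' vs 'o' = DIFFER
Position 3: 'c' vs 'g' = DIFFER
Position 4: 'u' vs 'a' = DIFFER
Total differences: 4

4


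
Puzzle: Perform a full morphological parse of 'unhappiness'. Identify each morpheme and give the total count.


Step 1: Identify prefix: 'un' (meaning: not/reverse)
Step 2: Identify root: 'happy'
Step 3: Identify suffix(es): 'ness'
Decomposition: un- (prefix: not/reverse) + happy (root) + -ness (suffix: state of)
Total morphemes: 3

3 morphemes (un- (prefix: not/reverse) + happy (root) + -ness (suffix: state of))


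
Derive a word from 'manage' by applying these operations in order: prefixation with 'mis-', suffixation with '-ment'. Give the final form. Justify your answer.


Step 1: Add prefix 'mis-' to 'manage' = 'mismanage'
Step 2: Add suffix '-ment' to 'mismanage' = 'mismanagement'

mismanagement


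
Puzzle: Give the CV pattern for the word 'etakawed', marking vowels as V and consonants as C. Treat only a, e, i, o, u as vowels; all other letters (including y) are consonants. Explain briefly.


Letter mapping: e = V, t = C, a = V, k = C, a = V, w = C, e = V, d = C.

VCVCVCVC


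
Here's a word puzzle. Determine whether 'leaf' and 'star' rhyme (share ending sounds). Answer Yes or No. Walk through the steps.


Rime (stressed vowel + following sounds) of 'leaf': -eaf = /iːf/
Rime of 'star': -ar = /ɑːr/
/iːf/ and /ɑːr/ are different ending sounds, so the words do not rhyme.

No


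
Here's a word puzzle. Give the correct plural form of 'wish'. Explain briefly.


Apply rule: Add -es (sibilant/fricative ending). 'wish' becomes 'wishes'.

wishes


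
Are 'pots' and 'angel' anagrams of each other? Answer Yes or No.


Sorted letters of 'pots': 'opst'
Sorted letters of 'angel': 'aegln'
They do not match.

No


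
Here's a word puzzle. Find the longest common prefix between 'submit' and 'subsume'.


Compare from the start: 3 characters match: 'sub'. Mismatch at position 4: 'm' vs 's'.

sub


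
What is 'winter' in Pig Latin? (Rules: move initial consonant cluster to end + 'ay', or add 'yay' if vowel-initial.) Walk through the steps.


'winter': move consonant cluster 'w' to end and add 'ay': 'interway'.

interway


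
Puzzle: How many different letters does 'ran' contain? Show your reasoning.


Unique letters in 'ran': {a, n, r} = 3 distinct letters.

3


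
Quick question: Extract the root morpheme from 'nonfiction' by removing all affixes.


Remove prefix 'non' from 'nonfiction' to get root 'fiction'.

fiction


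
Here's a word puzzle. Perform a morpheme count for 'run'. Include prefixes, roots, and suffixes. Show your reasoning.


Decomposition: run (free morpheme) = 1 morpheme(s)

1 morphemes


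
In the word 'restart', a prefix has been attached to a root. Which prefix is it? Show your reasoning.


The word 'restart' = 're' (prefix) + 'start' (root). The prefix is 're'.

re


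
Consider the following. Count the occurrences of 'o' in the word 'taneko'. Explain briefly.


Letter 'o' in 'taneko': found at position(s) 6 = 1 occurrence(s).

1


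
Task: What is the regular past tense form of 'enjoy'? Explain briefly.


Apply rule: Add -ed. 'enjoy' becomes 'enjoyed'.

enjoyed


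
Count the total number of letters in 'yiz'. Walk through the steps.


Spell out 'yiz' and number each letter: y(1), i(2), z(3). Total: 3 letters.

3


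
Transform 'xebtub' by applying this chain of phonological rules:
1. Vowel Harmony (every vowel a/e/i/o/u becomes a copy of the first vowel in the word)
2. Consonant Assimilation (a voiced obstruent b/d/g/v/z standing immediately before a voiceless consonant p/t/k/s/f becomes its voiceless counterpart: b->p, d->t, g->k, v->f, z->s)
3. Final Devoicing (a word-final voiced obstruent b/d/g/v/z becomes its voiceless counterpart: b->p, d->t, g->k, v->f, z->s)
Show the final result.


Starting form: 'xebtub'
Rule 1: Vowel Harmony: all vowels become 'e' (matching first vowel). 'xebtub' -> 'xebteb'
Rule 2: Consonant Assimilation: voiced obstruent before voiceless consonant becomes voiceless ('bt' -> 'pt'). 'xebteb' -> 'xepteb'
Rule 3: Final Devoicing: word-final voiced obstruent 'b' becomes voiceless 'p'. 'xepteb' -> 'xeptep'
Final form: 'xeptep'

xeptep


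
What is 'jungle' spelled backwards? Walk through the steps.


Reverse 'jungle' character by character: 'elgnuj'.

elgnuj


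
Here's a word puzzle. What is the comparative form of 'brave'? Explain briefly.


Apply comparative formation (ends in e: add -r): 'brave' -> 'braver'.

braver


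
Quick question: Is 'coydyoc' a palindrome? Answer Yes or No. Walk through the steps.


Forward: 'coydyoc'
Reversed: 'coydyoc'
They are identical.

Yes


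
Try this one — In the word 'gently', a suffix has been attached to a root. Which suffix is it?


The word 'gently' = 'gentle' (root) + '-ly' (suffix). The suffix is '-ly'.

ly


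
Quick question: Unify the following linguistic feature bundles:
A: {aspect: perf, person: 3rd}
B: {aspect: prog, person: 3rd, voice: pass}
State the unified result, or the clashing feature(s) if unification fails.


Compare features:
aspect: A=perf vs B=prog -> CLASH
person: A=3rd vs B=3rd -> unified: 3rd
voice: A=_ vs B=pass -> unified: pass
Clash detected on feature 'aspect' (perf vs prog); unification fails.

CLASH on 'aspect' (perf vs prog)


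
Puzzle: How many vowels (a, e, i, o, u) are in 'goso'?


Vowels in 'goso': o, o = 2 vowels.

2


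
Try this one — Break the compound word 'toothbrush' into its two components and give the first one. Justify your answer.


Split 'toothbrush' into 'tooth' + 'brush'. The first part is 'tooth'.

tooth


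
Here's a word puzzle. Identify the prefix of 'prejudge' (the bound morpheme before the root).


The word 'prejudge' = 'pre' (prefix) + 'judge' (root). The prefix is 'pre'.

pre


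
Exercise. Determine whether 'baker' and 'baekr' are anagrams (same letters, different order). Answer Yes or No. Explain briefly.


Sorted letters of 'baker': 'abekr'
Sorted letters of 'baekr': 'abekr'
They match.

Yes


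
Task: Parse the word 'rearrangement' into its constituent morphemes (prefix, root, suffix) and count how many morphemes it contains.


Step 1: Identify prefix: 're' (meaning: again)
Step 2: Identify root: 'arrange'
Step 3: Identify suffix(es): 'ment'
Decomposition: re- (prefix: again) + arrange (root) + -ment (suffix: action/result)
Total morphemes: 3

3 morphemes (re- (prefix: again) + arrange (root) + -ment (suffix: action/result))


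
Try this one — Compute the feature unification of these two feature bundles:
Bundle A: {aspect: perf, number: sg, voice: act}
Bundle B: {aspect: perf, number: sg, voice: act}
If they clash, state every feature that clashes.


Compare features:
aspect: A=perf vs B=perf -> unified: perf
number: A=sg vs B=sg -> unified: sg
voice: A=act vs B=act -> unified: act
No clashes found.

Unified: {aspect: perf, number: sg, voice: act}


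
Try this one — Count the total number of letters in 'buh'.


Spell out 'buh' and number each letter: b(1), u(2), h(3). Total: 3 letters.

3


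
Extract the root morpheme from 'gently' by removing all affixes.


Remove suffix '-ly' from 'gently' to get root 'gentle'.

gentle


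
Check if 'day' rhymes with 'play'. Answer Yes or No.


Rime (stressed vowel + following sounds) of 'day': -ay = /eɪ/
Rime of 'play': -ay = /eɪ/
/eɪ/ and /eɪ/ are the same ending sound, so the words rhyme.

Yes


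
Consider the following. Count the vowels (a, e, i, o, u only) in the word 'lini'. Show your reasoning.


Vowels in 'lini': i, i = 2 vowels.

2


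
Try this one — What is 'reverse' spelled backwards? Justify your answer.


Reverse 'reverse' character by character: 'esrever'.

esrever


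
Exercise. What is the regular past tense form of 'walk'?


Apply rule: Add -ed. 'walk' becomes 'walked'.

walked


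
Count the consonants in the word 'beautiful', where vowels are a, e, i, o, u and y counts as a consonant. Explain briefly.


Consonants in 'beautiful': b, t, f, l = 4 consonants.

4


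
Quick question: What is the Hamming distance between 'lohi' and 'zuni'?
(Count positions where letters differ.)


Alignment:
Position 1: 'l' vs 'z' = DIFFER
Position 2: 'o' vs 'u' = DIFFER
Position 3: 'h' vs 'n' = DIFFER
Position 4: 'i' vs 'i' = match
Total differences: 3

3


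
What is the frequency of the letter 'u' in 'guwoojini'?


Letter 'u' in 'guwoojini': found at position(s) 2 = 1 occurrence(s).

1


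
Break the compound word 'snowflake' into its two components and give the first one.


Split 'snowflake' into 'snow' + 'flake'. The first part is 'snow'.

snow


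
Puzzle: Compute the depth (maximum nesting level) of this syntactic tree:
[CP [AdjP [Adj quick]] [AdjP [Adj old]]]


Count bracket nesting levels:
'[' at pos 0: depth = 1
'[' at pos 4: depth = 2
'[' at pos 10: depth = 3
'[' at pos 23: depth = 2
'[' at pos 29: depth = 3
Maximum depth reached: 3

3


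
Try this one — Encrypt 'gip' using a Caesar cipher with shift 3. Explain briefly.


Shift each letter by 3: g -> j, i -> l, p -> s. Result: 'jls'.

jls


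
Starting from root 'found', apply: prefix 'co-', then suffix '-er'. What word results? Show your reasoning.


Step 1: Add prefix 'co-' to 'found' = 'cofound'
Step 2: Add suffix '-er' to 'cofound' = 'cofounder'

cofounder


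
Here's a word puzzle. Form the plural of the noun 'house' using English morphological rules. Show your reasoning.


Apply rule: Add -s. 'house' becomes 'houses'.

houses


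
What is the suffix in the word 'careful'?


The word 'careful' = 'care' (root) + '-ful' (suffix). The suffix is '-ful'.

ful


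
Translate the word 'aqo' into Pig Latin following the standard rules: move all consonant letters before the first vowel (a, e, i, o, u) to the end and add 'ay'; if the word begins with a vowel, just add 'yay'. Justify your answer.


'aqo' starts with a vowel, so add 'yay': 'aqoyay'.

aqoyay


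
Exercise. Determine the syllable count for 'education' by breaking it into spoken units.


Break 'education' into syllables: ed-u-ca-tion -> ed | u | ca | tion = 4 syllables

4 syllables


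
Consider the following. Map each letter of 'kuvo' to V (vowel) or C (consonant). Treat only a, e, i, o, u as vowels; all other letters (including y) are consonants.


Letter mapping: k = C, u = V, v = C, o = V.

CVCV


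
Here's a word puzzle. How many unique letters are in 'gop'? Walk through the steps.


Unique letters in 'gop': {g, o, p} = 3 distinct letters.

3


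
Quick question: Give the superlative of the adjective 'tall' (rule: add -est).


Apply superlative formation (add -est): 'tall' -> 'tallest'.

tallest


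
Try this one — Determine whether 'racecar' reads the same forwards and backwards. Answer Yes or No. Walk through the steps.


Forward: 'racecar'
Reversed: 'racecar'
They are identical.

Yes


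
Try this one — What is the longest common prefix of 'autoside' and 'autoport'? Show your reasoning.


Compare from the start: 4 characters match: 'auto'. Mismatch at position 5: 's' vs 'p'.

auto


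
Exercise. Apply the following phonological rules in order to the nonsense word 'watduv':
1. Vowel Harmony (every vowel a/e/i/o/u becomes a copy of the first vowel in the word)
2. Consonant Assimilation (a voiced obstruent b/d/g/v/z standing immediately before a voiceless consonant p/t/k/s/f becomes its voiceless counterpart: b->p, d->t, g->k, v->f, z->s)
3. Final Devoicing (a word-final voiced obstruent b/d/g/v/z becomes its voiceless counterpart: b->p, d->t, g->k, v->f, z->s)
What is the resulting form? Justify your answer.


Starting form: 'watduv'
Rule 1: Vowel Harmony: all vowels become 'a' (matching first vowel). 'watduv' -> 'watdav'
Rule 2: Consonant Assimilation: no voiced obstruent (b/d/g/v/z) stands immediately before a voiceless consonant (p/t/k/s/f). No change.
Rule 3: Final Devoicing: word-final voiced obstruent 'v' becomes voiceless 'f'. 'watdav' -> 'watdaf'
Final form: 'watdaf'

watdaf


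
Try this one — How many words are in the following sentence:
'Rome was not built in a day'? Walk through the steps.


Split into words: Rome | was | not | built | in | a | day = 7 words.

7


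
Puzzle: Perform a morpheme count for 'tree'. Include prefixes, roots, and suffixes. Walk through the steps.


Decomposition: tree (free morpheme) = 1 morpheme(s)

1 morphemes


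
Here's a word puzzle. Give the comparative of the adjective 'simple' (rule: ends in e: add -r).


Apply comparative formation (ends in e: add -r): 'simple' -> 'simpler'.

simpler


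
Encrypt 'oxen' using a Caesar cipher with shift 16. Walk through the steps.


Shift each letter by 16: o -> e, x -> n, e -> u, n -> d. Result: 'enud'.

enud


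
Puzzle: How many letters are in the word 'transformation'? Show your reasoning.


Spell out 'transformation' and number each letter: t(1), r(2), a(3), n(4), s(5), f(6), o(7), r(8), m(9), a(10), t(11), i(12), o(13), n(14). Total: 14 letters.

14


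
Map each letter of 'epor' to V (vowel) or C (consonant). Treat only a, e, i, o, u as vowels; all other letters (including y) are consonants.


Letter mapping: e = V, p = C, o = V, r = C.

VCVC


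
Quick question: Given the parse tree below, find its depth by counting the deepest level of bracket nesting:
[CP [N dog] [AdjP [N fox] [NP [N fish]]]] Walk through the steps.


Count bracket nesting levels:
'[' at pos 0: depth = 1
'[' at pos 4: depth = 2
'[' at pos 12: depth = 2
'[' at pos 18: depth = 3
'[' at pos 26: depth = 3
'[' at pos 30: depth = 4
Maximum depth reached: 4

4


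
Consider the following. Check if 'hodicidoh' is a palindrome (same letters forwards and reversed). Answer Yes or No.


Forward: 'hodicidoh'
Reversed: 'hodicidoh'
They are identical.

Yes


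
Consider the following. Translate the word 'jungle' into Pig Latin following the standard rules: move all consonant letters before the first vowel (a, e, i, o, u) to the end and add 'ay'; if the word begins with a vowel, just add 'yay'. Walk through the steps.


'jungle': move consonant cluster 'j' to end and add 'ay': 'unglejay'.

unglejay


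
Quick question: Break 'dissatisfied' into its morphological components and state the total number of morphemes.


Step 1: Identify prefix: 'dis' (meaning: not/apart)
Step 2: Identify root: 'satisfy'
Step 3: Identify suffix(es): 'ed'
Decomposition: dis- (prefix: not/apart) + satisfy (root) + -ed (suffix: past)
Total morphemes: 3

3 morphemes (dis- (prefix: not/apart) + satisfy (root) + -ed (suffix: past))


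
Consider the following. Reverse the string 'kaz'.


Reverse 'kaz' character by character: 'zak'.

zak


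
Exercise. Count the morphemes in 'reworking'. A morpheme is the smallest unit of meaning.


Decomposition: re- (prefix) + work (root) + -ing (suffix) = 3 morpheme(s)

3 morphemes


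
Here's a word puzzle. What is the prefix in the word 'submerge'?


The word 'submerge' = 'sub' (prefix) + 'merge' (root). The prefix is 'sub'.

sub


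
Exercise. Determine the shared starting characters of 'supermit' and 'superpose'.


Compare from the start: 5 characters match: 'super'. Mismatch at position 6: 'm' vs 'p'.

super


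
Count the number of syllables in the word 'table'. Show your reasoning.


Break 'table' into syllables: ta-ble -> ta | ble = 2 syllables

2 syllables


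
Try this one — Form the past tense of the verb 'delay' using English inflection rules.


Apply rule: Add -ed. 'delay' becomes 'delayed'.

delayed


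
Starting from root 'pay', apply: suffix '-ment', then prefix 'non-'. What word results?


Step 1: Add suffix '-ment' to 'pay' = 'payment'
Step 2: Add prefix 'non-' to 'payment' = 'nonpayment'

nonpayment


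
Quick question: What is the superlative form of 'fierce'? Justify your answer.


Apply superlative formation (ends in e: add -st): 'fierce' -> 'fiercest'.

fiercest


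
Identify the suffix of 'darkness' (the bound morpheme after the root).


The word 'darkness' = 'dark' (root) + '-ness' (suffix). The suffix is '-ness'.

ness


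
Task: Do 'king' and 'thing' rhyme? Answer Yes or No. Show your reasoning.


Rime (stressed vowel + following sounds) of 'king': -ing = /ɪŋ/
Rime of 'thing': -ing = /ɪŋ/
/ɪŋ/ and /ɪŋ/ are the same ending sound, so the words rhyme.

Yes


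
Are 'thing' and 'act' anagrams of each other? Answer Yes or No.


Sorted letters of 'thing': 'ghint'
Sorted letters of 'act': 'act'
They do not match.

No


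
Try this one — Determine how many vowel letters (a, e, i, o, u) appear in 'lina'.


Vowels in 'lina': i, a = 2 vowels.

2


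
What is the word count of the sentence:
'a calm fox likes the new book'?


Split into words: a | calm | fox | likes | the | new | book = 7 words.

7


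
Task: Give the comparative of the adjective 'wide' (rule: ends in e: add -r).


Apply comparative formation (ends in e: add -r): 'wide' -> 'wider'.

wider


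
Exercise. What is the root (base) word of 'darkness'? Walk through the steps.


Remove suffix '-ness' from 'darkness' to get root 'dark'.

dark


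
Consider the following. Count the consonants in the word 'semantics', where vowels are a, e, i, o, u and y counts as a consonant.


Consonants in 'semantics': s, m, n, t, c, s = 6 consonants.

6


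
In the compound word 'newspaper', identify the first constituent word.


Split 'newspaper' into 'news' + 'paper'. The first part is 'news'.

news


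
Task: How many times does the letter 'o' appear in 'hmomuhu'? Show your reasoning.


Letter 'o' in 'hmomuhu': found at position(s) 3 = 1 occurrence(s).

1


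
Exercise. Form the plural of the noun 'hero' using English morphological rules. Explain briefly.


Apply rule: Add -es (consonant + o). 'hero' becomes 'heroes'.

heroes


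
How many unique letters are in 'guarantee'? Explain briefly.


Unique letters in 'guarantee': {a, e, g, n, r, t, u} = 7 distinct letters.

7


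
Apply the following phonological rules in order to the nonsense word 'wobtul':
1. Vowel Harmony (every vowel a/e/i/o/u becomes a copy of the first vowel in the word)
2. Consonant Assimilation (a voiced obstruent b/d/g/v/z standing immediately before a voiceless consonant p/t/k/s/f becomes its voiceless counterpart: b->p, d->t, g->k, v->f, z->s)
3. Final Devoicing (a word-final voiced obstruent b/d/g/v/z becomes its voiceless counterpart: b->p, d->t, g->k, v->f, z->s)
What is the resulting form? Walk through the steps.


Starting form: 'wobtul'
Rule 1: Vowel Harmony: all vowels become 'o' (matching first vowel). 'wobtul' -> 'wobtol'
Rule 2: Consonant Assimilation: voiced obstruent before voiceless consonant becomes voiceless ('bt' -> 'pt'). 'wobtol' -> 'woptol'
Rule 3: Final Devoicing: final consonant 'l' is not one of the voiced obstruents b/d/g/v/z. No change.
Final form: 'woptol'

woptol


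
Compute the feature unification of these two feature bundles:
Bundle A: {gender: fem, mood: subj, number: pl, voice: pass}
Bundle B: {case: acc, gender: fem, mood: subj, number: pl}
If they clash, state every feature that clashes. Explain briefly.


Compare features:
case: A=_ vs B=acc -> unified: acc
gender: A=fem vs B=fem -> unified: fem
mood: A=subj vs B=subj -> unified: subj
number: A=pl vs B=pl -> unified: pl
voice: A=pass vs B=_ -> unified: pass
No clashes found.

Unified: {case: acc, gender: fem, mood: subj, number: pl, voice: pass}


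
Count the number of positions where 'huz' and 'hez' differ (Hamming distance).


Alignment:
Position 1: 'h' vs 'h' = match
Position 2: 'u' vs 'e' = DIFFER
Position 3: 'z' vs 'z' = match
Total differences: 1

1


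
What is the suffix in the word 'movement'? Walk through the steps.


The word 'movement' = 'move' (root) + '-ment' (suffix). The suffix is '-ment'.

ment


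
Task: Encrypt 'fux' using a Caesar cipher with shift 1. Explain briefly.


Shift each letter by 1: f -> g, u -> v, x -> y. Result: 'gvy'.

gvy


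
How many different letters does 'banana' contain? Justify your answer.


Unique letters in 'banana': {a, b, n} = 3 distinct letters.

3


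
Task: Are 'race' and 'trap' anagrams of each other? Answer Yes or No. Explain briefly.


Sorted letters of 'race': 'acer'
Sorted letters of 'trap': 'aprt'
They do not match.

No


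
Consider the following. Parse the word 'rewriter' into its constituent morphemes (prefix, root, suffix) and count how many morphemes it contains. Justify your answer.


Step 1: Identify prefix: 're' (meaning: again)
Step 2: Identify root: 'write'
Step 3: Identify suffix(es): 'er'
Decomposition: re- (prefix: again) + write (root) + -er (suffix: one who)
Total morphemes: 3

3 morphemes (re- (prefix: again) + write (root) + -er (suffix: one who))


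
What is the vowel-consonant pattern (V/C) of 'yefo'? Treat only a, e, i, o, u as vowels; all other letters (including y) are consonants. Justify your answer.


Letter mapping: y = C, e = V, f = C, o = V.

CVCV
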